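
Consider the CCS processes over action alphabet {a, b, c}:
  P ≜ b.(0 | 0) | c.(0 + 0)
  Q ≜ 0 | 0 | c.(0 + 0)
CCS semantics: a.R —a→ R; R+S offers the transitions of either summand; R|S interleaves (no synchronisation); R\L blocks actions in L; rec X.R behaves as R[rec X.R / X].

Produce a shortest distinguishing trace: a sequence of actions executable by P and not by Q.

Reachable graph of P (4 states):
  p0 = b.(0 | 0) | c.(0 + 0) :: -b-> p1, -c-> p2
  p1 = 0 | 0 | c.(0 + 0) :: -c-> p3
  p2 = b.(0 | 0) | (0 + 0) :: -b-> p3
  p3 = 0 | 0 | (0 + 0) :: (no moves)
Reachable graph of Q (2 states):
  q0 = 0 | 0 | c.(0 + 0) :: -c-> q1
  q1 = 0 | 0 | (0 + 0) :: (no moves)
Run σ = ⟨b⟩ on P: start {p0}
  after b @ step 1: {p1}
  ✓ P
Run σ = ⟨b⟩ on Q: start {q0}
  after b @ step 1: ∅ (Q stuck)

b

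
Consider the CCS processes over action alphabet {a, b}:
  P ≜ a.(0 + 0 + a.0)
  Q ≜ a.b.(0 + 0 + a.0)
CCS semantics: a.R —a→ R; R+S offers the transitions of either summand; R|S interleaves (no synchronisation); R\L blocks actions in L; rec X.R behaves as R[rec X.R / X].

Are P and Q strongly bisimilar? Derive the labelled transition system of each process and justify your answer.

not bisimilar

Reachable graph of P (3 states):
  u0 = a.(0 + 0 + a.0) | --a--▸ u1
  u1 = 0 + 0 + a.0 | --a--▸ u2
  u2 = 0 | ·
Reachable graph of Q (4 states):
  v0 = a.b.(0 + 0 + a.0) | --a--▸ v1
  v1 = b.(0 + 0 + a.0) | --b--▸ v2
  v2 = 0 + 0 + a.0 | --a--▸ v3
  v3 = 0 | ·
Partition-refinement fixed point:
  B0 = {u0}
  B1 = {u1, v2}
  B2 = {u2, v3}
  B3 = {v0}
  B4 = {v1}
u0 ∈ B0, v0 ∈ B3 → different blocks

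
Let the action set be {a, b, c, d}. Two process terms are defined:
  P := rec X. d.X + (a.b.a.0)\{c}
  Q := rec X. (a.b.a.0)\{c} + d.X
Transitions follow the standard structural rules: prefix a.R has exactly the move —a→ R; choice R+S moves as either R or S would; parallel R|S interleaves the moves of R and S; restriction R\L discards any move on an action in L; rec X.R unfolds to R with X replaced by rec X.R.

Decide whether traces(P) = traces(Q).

YES

LTS(P): 4 reachable states
  s0 = rec X. d.X + (a.b.a.0)\{c} :: -a-> s1, -d-> s0
  s1 = (b.a.0)\{c} :: -b-> s2
  s2 = (a.0)\{c} :: -a-> s3
  s3 = 0\{c} :: deadlocked
LTS(Q): 4 reachable states
  t0 = rec X. (a.b.a.0)\{c} + d.X :: -a-> t1, -d-> t0
  t1 = (b.a.0)\{c} :: -b-> t2
  t2 = (a.0)\{c} :: -a-> t3
  t3 = 0\{c} :: deadlocked
Bisimilarity quotient blocks:
  B0 = {s0, t0}
  B1 = {s1, t1}
  B2 = {s2, t2}
  B3 = {s3, t3}
s0 ∈ B0, t0 ∈ B0 → same block
Bisimilar ⇒ trace-equivalent.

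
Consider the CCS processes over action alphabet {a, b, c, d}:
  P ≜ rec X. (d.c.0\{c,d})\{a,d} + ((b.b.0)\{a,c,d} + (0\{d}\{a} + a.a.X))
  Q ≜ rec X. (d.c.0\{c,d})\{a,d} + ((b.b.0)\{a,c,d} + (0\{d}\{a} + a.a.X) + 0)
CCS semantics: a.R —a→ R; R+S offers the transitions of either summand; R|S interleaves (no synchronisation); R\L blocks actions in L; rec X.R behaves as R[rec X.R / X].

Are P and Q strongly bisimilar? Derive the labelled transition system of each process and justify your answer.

LTS(P): 4 reachable states
  u0 = rec X. (d.c.0\{c,d})\{a,d} + ((b.b.0)\{a,c,d} + (0\{d}\{a} + a.a.X)) :: =a=> u1, =b=> u2
  u1 = a.(rec X. (d.c.0\{c,d})\{a,d} + ((b.b.0)\{a,c,d} + (0\{d}\{a} + a.a.X))) :: =a=> u0
  u2 = (b.0)\{a,c,d} :: =b=> u3
  u3 = 0\{a,c,d} :: stopped
LTS(Q): 4 reachable states
  v0 = rec X. (d.c.0\{c,d})\{a,d} + ((b.b.0)\{a,c,d} + (0\{d}\{a} + a.a.X) + 0) :: =a=> v1, =b=> v2
  v1 = a.(rec X. (d.c.0\{c,d})\{a,d} + ((b.b.0)\{a,c,d} + (0\{d}\{a} + a.a.X) + 0)) :: =a=> v0
  v2 = (b.0)\{a,c,d} :: =b=> v3
  v3 = 0\{a,c,d} :: stopped
Bisimilarity quotient blocks:
  B0 = {u0, v0}
  B1 = {u1, v1}
  B2 = {u2, v2}
  B3 = {u3, v3}
u0 ∈ B0, v0 ∈ B0 → same block

YES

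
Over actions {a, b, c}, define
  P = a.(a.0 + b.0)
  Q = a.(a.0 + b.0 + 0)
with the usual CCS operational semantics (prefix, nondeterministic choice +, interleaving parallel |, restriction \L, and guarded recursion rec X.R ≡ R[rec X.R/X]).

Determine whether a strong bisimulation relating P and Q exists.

P's transition system — 3 states:
  p0 = a.(a.0 + b.0) has moves =a=> p1
  p1 = a.0 + b.0 has moves =a=> p2, =b=> p2
  p2 = 0 has moves ∅
Q's transition system — 3 states:
  q0 = a.(a.0 + b.0 + 0) has moves =a=> q1
  q1 = a.0 + b.0 + 0 has moves =a=> q2, =b=> q2
  q2 = 0 has moves ∅
Bisimilarity quotient blocks:
  B0 = {p0, q0}
  B1 = {p1, q1}
  B2 = {p2, q2}
p0 ∈ B0, q0 ∈ B0 → same block

bisimilar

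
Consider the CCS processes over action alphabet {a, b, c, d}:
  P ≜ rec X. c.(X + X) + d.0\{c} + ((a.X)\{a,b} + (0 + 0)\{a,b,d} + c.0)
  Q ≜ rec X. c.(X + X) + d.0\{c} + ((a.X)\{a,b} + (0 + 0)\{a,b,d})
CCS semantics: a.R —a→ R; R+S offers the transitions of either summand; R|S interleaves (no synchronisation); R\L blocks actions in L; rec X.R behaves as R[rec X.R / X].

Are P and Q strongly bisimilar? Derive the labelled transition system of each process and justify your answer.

P ≁ Q

Reachable graph of P (4 states):
  u0 = rec X. c.(X + X) + d.0\{c} + ((a.X)\{a,b} + (0 + 0)\{a,b,d} + c.0) | —c→ u1, —c→ u2, —d→ u3
  u1 = (rec X. c.(X + X) + d.0\{c} + ((a.X)\{a,b} + (0 + 0)\{a,b,d} + c.0)) + (rec X. c.(X + X) + d.0\{c} + ((a.X)\{a,b} + (0 + 0)\{a,b,d} + c.0)) | —c→ u1, —c→ u2, —d→ u3
  u2 = 0 | ∅
  u3 = 0\{c} | ∅
Reachable graph of Q (3 states):
  v0 = rec X. c.(X + X) + d.0\{c} + ((a.X)\{a,b} + (0 + 0)\{a,b,d}) | —c→ v1, —d→ v2
  v1 = (rec X. c.(X + X) + d.0\{c} + ((a.X)\{a,b} + (0 + 0)\{a,b,d})) + (rec X. c.(X + X) + d.0\{c} + ((a.X)\{a,b} + (0 + 0)\{a,b,d})) | —c→ v1, —d→ v2
  v2 = 0\{c} | ∅
Coarsest stable partition (strong bisimilarity classes):
  B0 = {u0, u1}
  B1 = {u2, u3, v2}
  B2 = {v0, v1}
u0 ∈ B0, v0 ∈ B2 → different blocks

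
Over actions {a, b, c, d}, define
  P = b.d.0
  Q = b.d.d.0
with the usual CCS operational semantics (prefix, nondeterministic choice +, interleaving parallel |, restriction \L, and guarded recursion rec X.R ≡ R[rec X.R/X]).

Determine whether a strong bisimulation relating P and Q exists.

NO

LTS(P): 3 reachable states
  m0 = b.d.0 :: =b=> m1
  m1 = d.0 :: =d=> m2
  m2 = 0 :: stopped
LTS(Q): 4 reachable states
  n0 = b.d.d.0 :: =b=> n1
  n1 = d.d.0 :: =d=> n2
  n2 = d.0 :: =d=> n3
  n3 = 0 :: stopped
Coarsest stable partition (strong bisimilarity classes):
  B0 = {m0}
  B1 = {m1, n2}
  B2 = {m2, n3}
  B3 = {n0}
  B4 = {n1}
m0 ∈ B0, n0 ∈ B3 → different blocks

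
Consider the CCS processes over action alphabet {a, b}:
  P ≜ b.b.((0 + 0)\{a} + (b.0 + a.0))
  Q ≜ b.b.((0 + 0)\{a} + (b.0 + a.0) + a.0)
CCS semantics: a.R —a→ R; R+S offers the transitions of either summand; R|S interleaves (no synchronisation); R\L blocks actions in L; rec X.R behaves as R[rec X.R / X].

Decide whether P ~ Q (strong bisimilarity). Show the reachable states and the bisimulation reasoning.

P ~ Q

LTS(P): 4 reachable states
  u0 = b.b.((0 + 0)\{a} + (b.0 + a.0)) ⊢ ··b··> u1
  u1 = b.((0 + 0)\{a} + (b.0 + a.0)) ⊢ ··b··> u2
  u2 = (0 + 0)\{a} + (b.0 + a.0) ⊢ ··a··> u3, ··b··> u3
  u3 = 0 ⊢ (no moves)
LTS(Q): 4 reachable states
  v0 = b.b.((0 + 0)\{a} + (b.0 + a.0) + a.0) ⊢ ··b··> v1
  v1 = b.((0 + 0)\{a} + (b.0 + a.0) + a.0) ⊢ ··b··> v2
  v2 = (0 + 0)\{a} + (b.0 + a.0) + a.0 ⊢ ··a··> v3, ··b··> v3
  v3 = 0 ⊢ (no moves)
Bisimilarity quotient blocks:
  B0 = {u0, v0}
  B1 = {u1, v1}
  B2 = {u2, v2}
  B3 = {u3, v3}
u0 ∈ B0, v0 ∈ B0 → same block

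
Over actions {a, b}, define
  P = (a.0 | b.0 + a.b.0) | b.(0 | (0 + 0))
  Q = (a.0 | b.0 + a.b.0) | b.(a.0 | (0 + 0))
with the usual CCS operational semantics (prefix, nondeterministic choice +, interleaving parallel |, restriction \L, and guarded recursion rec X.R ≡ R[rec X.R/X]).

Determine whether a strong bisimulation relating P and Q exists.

P ≁ Q

LTS(P): 12 reachable states
  u0 = (a.0 | b.0 + a.b.0) | b.(0 | (0 + 0)) :: ··a··> u1, ··a··> u2, ··b··> u3, ··b··> u4
  u1 = 0 | b.0 | b.(0 | (0 + 0)) :: ··b··> u5, ··b··> u6
  u2 = b.0 | b.(0 | (0 + 0)) :: ··b··> u7, ··b··> u8
  u3 = (a.0 | b.0 + a.b.0) | (0 | (0 + 0)) :: ··a··> u6, ··a··> u8, ··b··> u9
  u4 = a.0 | 0 | b.(0 | (0 + 0)) :: ··a··> u5, ··b··> u9
  u5 = 0 | 0 | b.(0 | (0 + 0)) :: ··b··> u10
  u6 = 0 | b.0 | (0 | (0 + 0)) :: ··b··> u10
  u7 = 0 | b.(0 | (0 + 0)) :: ··b··> u11
  u8 = b.0 | (0 | (0 + 0)) :: ··b··> u11
  u9 = a.0 | 0 | (0 | (0 + 0)) :: ··a··> u10
  u10 = 0 | 0 | (0 | (0 + 0)) :: deadlocked
  u11 = 0 | (0 | (0 + 0)) :: deadlocked
LTS(Q): 18 reachable states
  v0 = (a.0 | b.0 + a.b.0) | b.(a.0 | (0 + 0)) :: ··a··> v1, ··a··> v2, ··b··> v3, ··b··> v4
  v1 = 0 | b.0 | b.(a.0 | (0 + 0)) :: ··b··> v5, ··b··> v6
  v2 = b.0 | b.(a.0 | (0 + 0)) :: ··b··> v7, ··b··> v8
  v3 = (a.0 | b.0 + a.b.0) | (a.0 | (0 + 0)) :: ··a··> v6, ··a··> v8, ··a··> v9, ··b··> v10
  v4 = a.0 | 0 | b.(a.0 | (0 + 0)) :: ··a··> v5, ··b··> v10
  v5 = 0 | 0 | b.(a.0 | (0 + 0)) :: ··b··> v11
  v6 = 0 | b.0 | (a.0 | (0 + 0)) :: ··a··> v12, ··b··> v11
  v7 = 0 | b.(a.0 | (0 + 0)) :: ··b··> v13
  v8 = b.0 | (a.0 | (0 + 0)) :: ··a··> v14, ··b··> v13
  v9 = (a.0 | b.0 + a.b.0) | (0 | (0 + 0)) :: ··a··> v12, ··a··> v14, ··b··> v15
  v10 = a.0 | 0 | (a.0 | (0 + 0)) :: ··a··> v11, ··a··> v15
  v11 = 0 | 0 | (a.0 | (0 + 0)) :: ··a··> v16
  v12 = 0 | b.0 | (0 | (0 + 0)) :: ··b··> v16
  v13 = 0 | (a.0 | (0 + 0)) :: ··a··> v17
  v14 = b.0 | (0 | (0 + 0)) :: ··b··> v17
  v15 = a.0 | 0 | (0 | (0 + 0)) :: ··a··> v16
  v16 = 0 | 0 | (0 | (0 + 0)) :: deadlocked
  v17 = 0 | (0 | (0 + 0)) :: deadlocked
Coarsest stable partition (strong bisimilarity classes):
  B0 = {u0}
  B1 = {u3, u4, v6, v8, v9}
  B2 = {u9, v11, v13, v15}
  B3 = {u10, u11, v16, v17}
  B4 = {u5, u6, u7, u8, v12, v14}
  B5 = {u1, u2}
  B6 = {v0}
  B7 = {v1, v2}
  B8 = {v5, v7}
  B9 = {v4}
  B10 = {v10}
  B11 = {v3}
u0 ∈ B0, v0 ∈ B6 → different blocks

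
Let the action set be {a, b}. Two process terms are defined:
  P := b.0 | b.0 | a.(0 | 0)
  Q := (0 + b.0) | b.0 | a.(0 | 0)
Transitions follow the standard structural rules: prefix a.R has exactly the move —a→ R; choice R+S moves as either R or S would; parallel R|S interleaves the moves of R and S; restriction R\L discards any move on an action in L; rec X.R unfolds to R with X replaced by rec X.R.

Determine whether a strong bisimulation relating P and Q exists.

YES

P's transition system — 8 states:
  p0 = b.0 | b.0 | a.(0 | 0) :: =a=> p1, =b=> p2, =b=> p3
  p1 = b.0 | b.0 | (0 | 0) :: =b=> p4, =b=> p5
  p2 = 0 | b.0 | a.(0 | 0) :: =a=> p4, =b=> p6
  p3 = b.0 | 0 | a.(0 | 0) :: =a=> p5, =b=> p6
  p4 = 0 | b.0 | (0 | 0) :: =b=> p7
  p5 = b.0 | 0 | (0 | 0) :: =b=> p7
  p6 = 0 | 0 | a.(0 | 0) :: =a=> p7
  p7 = 0 | 0 | (0 | 0) :: stopped
Q's transition system — 8 states:
  q0 = (0 + b.0) | b.0 | a.(0 | 0) :: =a=> q1, =b=> q2, =b=> q3
  q1 = (0 + b.0) | b.0 | (0 | 0) :: =b=> q4, =b=> q5
  q2 = (0 + b.0) | 0 | a.(0 | 0) :: =a=> q4, =b=> q6
  q3 = 0 | b.0 | a.(0 | 0) :: =a=> q5, =b=> q6
  q4 = (0 + b.0) | 0 | (0 | 0) :: =b=> q7
  q5 = 0 | b.0 | (0 | 0) :: =b=> q7
  q6 = 0 | 0 | a.(0 | 0) :: =a=> q7
  q7 = 0 | 0 | (0 | 0) :: stopped
Bisimilarity quotient blocks:
  B0 = {p0, q0}
  B1 = {p1, q1}
  B2 = {p4, p5, q4, q5}
  B3 = {p7, q7}
  B4 = {p2, p3, q2, q3}
  B5 = {p6, q6}
p0 ∈ B0, q0 ∈ B0 → same block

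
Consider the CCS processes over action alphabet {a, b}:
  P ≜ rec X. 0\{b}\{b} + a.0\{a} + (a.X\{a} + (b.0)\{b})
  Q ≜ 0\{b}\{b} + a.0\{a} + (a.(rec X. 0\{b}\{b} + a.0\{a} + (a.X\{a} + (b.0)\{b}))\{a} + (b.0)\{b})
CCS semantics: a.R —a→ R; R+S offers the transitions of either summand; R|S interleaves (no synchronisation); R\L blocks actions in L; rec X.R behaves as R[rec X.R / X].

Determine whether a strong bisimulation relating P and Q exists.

P ~ Q

LTS(P): 3 reachable states
  u0 = rec X. 0\{b}\{b} + a.0\{a} + (a.X\{a} + (b.0)\{b}) :: -a-> u1, -a-> u2
  u1 = (rec X. 0\{b}\{b} + a.0\{a} + (a.X\{a} + (b.0)\{b}))\{a} :: ∅
  u2 = 0\{a} :: ∅
LTS(Q): 3 reachable states
  v0 = 0\{b}\{b} + a.0\{a} + (a.(rec X. 0\{b}\{b} + a.0\{a} + (a.X\{a} + (b.0)\{b}))\{a} + (b.0)\{b}) :: -a-> v1, -a-> v2
  v1 = (rec X. 0\{b}\{b} + a.0\{a} + (a.X\{a} + (b.0)\{b}))\{a} :: ∅
  v2 = 0\{a} :: ∅
Bisimilarity quotient blocks:
  B0 = {u0, v0}
  B1 = {u1, u2, v1, v2}
u0 ∈ B0, v0 ∈ B0 → same block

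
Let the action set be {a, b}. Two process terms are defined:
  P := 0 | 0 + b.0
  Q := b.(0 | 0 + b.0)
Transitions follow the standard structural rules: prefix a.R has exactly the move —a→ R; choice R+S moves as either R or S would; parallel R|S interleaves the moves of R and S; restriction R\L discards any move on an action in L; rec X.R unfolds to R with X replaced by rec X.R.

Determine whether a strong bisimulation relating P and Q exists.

P ≁ Q

Reachable graph of P (2 states):
  u0 = 0 | 0 + b.0 :: ··b··> u1
  u1 = 0 :: (no moves)
Reachable graph of Q (3 states):
  v0 = b.(0 | 0 + b.0) :: ··b··> v1
  v1 = 0 | 0 + b.0 :: ··b··> v2
  v2 = 0 :: (no moves)
Bisimilarity quotient blocks:
  B0 = {u0, v1}
  B1 = {u1, v2}
  B2 = {v0}
u0 ∈ B0, v0 ∈ B2 → different blocks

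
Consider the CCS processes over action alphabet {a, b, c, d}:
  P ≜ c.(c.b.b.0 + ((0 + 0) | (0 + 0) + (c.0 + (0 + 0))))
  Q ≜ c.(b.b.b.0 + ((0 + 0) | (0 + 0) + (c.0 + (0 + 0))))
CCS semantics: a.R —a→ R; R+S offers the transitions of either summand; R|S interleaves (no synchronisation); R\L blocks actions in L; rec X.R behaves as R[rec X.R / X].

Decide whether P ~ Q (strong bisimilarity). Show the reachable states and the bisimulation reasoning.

not bisimilar

P's transition system — 5 states:
  u0 = c.(c.b.b.0 + ((0 + 0) | (0 + 0) + (c.0 + (0 + 0)))) | --c--▸ u1
  u1 = c.b.b.0 + ((0 + 0) | (0 + 0) + (c.0 + (0 + 0))) | --c--▸ u2, --c--▸ u3
  u2 = 0 | ·
  u3 = b.b.0 | --b--▸ u4
  u4 = b.0 | --b--▸ u2
Q's transition system — 5 states:
  v0 = c.(b.b.b.0 + ((0 + 0) | (0 + 0) + (c.0 + (0 + 0)))) | --c--▸ v1
  v1 = b.b.b.0 + ((0 + 0) | (0 + 0) + (c.0 + (0 + 0))) | --b--▸ v2, --c--▸ v3
  v2 = b.b.0 | --b--▸ v4
  v3 = 0 | ·
  v4 = b.0 | --b--▸ v3
Coarsest stable partition (strong bisimilarity classes):
  B0 = {u0}
  B1 = {u1}
  B2 = {u3, v2}
  B3 = {u4, v4}
  B4 = {u2, v3}
  B5 = {v0}
  B6 = {v1}
u0 ∈ B0, v0 ∈ B5 → different blocks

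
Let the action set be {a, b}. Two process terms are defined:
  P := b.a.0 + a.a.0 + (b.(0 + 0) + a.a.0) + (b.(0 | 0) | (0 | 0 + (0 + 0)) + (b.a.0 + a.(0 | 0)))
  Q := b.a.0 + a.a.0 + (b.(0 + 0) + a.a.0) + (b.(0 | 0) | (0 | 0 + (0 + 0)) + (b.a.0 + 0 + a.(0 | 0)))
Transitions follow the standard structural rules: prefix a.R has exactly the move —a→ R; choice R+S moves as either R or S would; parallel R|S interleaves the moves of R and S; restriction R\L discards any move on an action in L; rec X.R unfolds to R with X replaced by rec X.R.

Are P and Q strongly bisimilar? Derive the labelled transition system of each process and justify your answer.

bisimilar

P's transition system — 6 states:
  s0 = b.a.0 + a.a.0 + (b.(0 + 0) + a.a.0) + (b.(0 | 0) | (0 | 0 + (0 + 0)) + (b.a.0 + a.(0 | 0))) :: --a--▸ s1, --a--▸ s2, --b--▸ s2, --b--▸ s3, --b--▸ s4
  s1 = 0 | 0 :: ·
  s2 = a.0 :: --a--▸ s5
  s3 = 0 + 0 :: ·
  s4 = 0 | 0 | (0 | 0 + (0 + 0)) :: ·
  s5 = 0 :: ·
Q's transition system — 6 states:
  t0 = b.a.0 + a.a.0 + (b.(0 + 0) + a.a.0) + (b.(0 | 0) | (0 | 0 + (0 + 0)) + (b.a.0 + 0 + a.(0 | 0))) :: --a--▸ t1, --a--▸ t2, --b--▸ t2, --b--▸ t3, --b--▸ t4
  t1 = 0 | 0 :: ·
  t2 = a.0 :: --a--▸ t5
  t3 = 0 + 0 :: ·
  t4 = 0 | 0 | (0 | 0 + (0 + 0)) :: ·
  t5 = 0 :: ·
Partition-refinement fixed point:
  B0 = {s0, t0}
  B1 = {s2, t2}
  B2 = {s1, s3, s4, s5, t1, t3, t4, t5}
s0 ∈ B0, t0 ∈ B0 → same block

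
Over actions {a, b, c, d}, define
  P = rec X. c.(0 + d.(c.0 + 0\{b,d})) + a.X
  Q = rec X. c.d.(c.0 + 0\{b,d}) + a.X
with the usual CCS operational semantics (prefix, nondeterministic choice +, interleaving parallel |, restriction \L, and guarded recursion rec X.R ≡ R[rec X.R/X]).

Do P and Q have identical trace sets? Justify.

Reachable graph of P (4 states):
  u0 = rec X. c.(0 + d.(c.0 + 0\{b,d})) + a.X → --a--▸ u0, --c--▸ u1
  u1 = 0 + d.(c.0 + 0\{b,d}) → --d--▸ u2
  u2 = c.0 + 0\{b,d} → --c--▸ u3
  u3 = 0 → (no moves)
Reachable graph of Q (4 states):
  v0 = rec X. c.d.(c.0 + 0\{b,d}) + a.X → --a--▸ v0, --c--▸ v1
  v1 = d.(c.0 + 0\{b,d}) → --d--▸ v2
  v2 = c.0 + 0\{b,d} → --c--▸ v3
  v3 = 0 → (no moves)
Bisimilarity quotient blocks:
  B0 = {u0, v0}
  B1 = {u1, v1}
  B2 = {u2, v2}
  B3 = {u3, v3}
u0 ∈ B0, v0 ∈ B0 → same block
Bisimilar ⇒ trace-equivalent.

traces(P) = traces(Q)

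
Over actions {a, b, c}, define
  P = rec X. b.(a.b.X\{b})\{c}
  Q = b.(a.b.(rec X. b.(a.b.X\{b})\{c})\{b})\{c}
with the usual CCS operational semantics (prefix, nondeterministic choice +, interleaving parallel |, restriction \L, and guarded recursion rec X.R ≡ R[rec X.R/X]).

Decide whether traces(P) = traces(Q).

traces(P) = traces(Q)

P's transition system — 4 states:
  u0 = rec X. b.(a.b.X\{b})\{c} has moves —b→ u1
  u1 = (a.b.(rec X. b.(a.b.X\{b})\{c})\{b})\{c} has moves —a→ u2
  u2 = (b.(rec X. b.(a.b.X\{b})\{c})\{b})\{c} has moves —b→ u3
  u3 = (rec X. b.(a.b.X\{b})\{c})\{b}\{c} has moves ∅
Q's transition system — 4 states:
  v0 = b.(a.b.(rec X. b.(a.b.X\{b})\{c})\{b})\{c} has moves —b→ v1
  v1 = (a.b.(rec X. b.(a.b.X\{b})\{c})\{b})\{c} has moves —a→ v2
  v2 = (b.(rec X. b.(a.b.X\{b})\{c})\{b})\{c} has moves —b→ v3
  v3 = (rec X. b.(a.b.X\{b})\{c})\{b}\{c} has moves ∅
Bisimilarity quotient blocks:
  B0 = {u0, v0}
  B1 = {u1, v1}
  B2 = {u2, v2}
  B3 = {u3, v3}
u0 ∈ B0, v0 ∈ B0 → same block
Bisimilar ⇒ trace-equivalent.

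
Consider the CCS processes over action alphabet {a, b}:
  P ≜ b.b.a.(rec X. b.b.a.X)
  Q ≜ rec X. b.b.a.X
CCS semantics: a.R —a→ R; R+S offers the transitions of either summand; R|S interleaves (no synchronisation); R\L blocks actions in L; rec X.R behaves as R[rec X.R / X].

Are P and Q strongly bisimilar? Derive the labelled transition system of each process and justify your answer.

bisimilar

Reachable graph of P (4 states):
  u0 = b.b.a.(rec X. b.b.a.X) has moves =b=> u1
  u1 = b.a.(rec X. b.b.a.X) has moves =b=> u2
  u2 = a.(rec X. b.b.a.X) has moves =a=> u3
  u3 = rec X. b.b.a.X has moves =b=> u1
Reachable graph of Q (3 states):
  v0 = rec X. b.b.a.X has moves =b=> v1
  v1 = b.a.(rec X. b.b.a.X) has moves =b=> v2
  v2 = a.(rec X. b.b.a.X) has moves =a=> v0
Partition-refinement fixed point:
  B0 = {u0, u3, v0}
  B1 = {u1, v1}
  B2 = {u2, v2}
u0 ∈ B0, v0 ∈ B0 → same block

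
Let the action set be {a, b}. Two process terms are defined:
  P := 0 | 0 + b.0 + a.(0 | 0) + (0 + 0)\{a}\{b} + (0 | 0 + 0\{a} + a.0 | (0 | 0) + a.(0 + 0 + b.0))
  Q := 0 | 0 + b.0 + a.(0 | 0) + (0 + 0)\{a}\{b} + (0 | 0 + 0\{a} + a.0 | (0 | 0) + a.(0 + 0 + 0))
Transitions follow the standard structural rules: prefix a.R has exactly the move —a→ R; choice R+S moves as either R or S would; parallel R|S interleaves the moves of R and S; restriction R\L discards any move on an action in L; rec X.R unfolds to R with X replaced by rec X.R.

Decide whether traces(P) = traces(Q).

Reachable graph of P (5 states):
  m0 = 0 | 0 + b.0 + a.(0 | 0) + (0 + 0)\{a}\{b} + (0 | 0 + 0\{a} + a.0 | (0 | 0) + a.(0 + 0 + b.0)) :: -a-> m1, -a-> m2, -a-> m3, -b-> m4
  m1 = 0 + 0 + b.0 :: -b-> m4
  m2 = 0 | (0 | 0) :: (no moves)
  m3 = 0 | 0 :: (no moves)
  m4 = 0 :: (no moves)
Reachable graph of Q (5 states):
  n0 = 0 | 0 + b.0 + a.(0 | 0) + (0 + 0)\{a}\{b} + (0 | 0 + 0\{a} + a.0 | (0 | 0) + a.(0 + 0 + 0)) :: -a-> n1, -a-> n2, -a-> n3, -b-> n4
  n1 = 0 + 0 + 0 :: (no moves)
  n2 = 0 | (0 | 0) :: (no moves)
  n3 = 0 | 0 :: (no moves)
  n4 = 0 :: (no moves)
Trace ⟨ab⟩ through P, begin at {m0}:
  step 1 (a): {m1, m2, m3}
  step 2 (b): {m4}
  — P admits the full trace.
Trace ⟨ab⟩ through Q, begin at {n0}:
  step 1 (a): {n1, n2, n3}
  step 2 (b): ∅ (Q stuck)

trace-distinct — witness ⟨ab⟩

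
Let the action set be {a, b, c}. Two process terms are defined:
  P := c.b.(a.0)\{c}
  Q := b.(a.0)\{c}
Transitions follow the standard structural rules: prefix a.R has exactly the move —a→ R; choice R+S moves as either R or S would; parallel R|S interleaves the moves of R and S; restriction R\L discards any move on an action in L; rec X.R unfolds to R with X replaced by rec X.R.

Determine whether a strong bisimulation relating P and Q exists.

NO

Reachable graph of P (4 states):
  s0 = c.b.(a.0)\{c} ⊢ =c=> s1
  s1 = b.(a.0)\{c} ⊢ =b=> s2
  s2 = (a.0)\{c} ⊢ =a=> s3
  s3 = 0\{c} ⊢ ∅
Reachable graph of Q (3 states):
  t0 = b.(a.0)\{c} ⊢ =b=> t1
  t1 = (a.0)\{c} ⊢ =a=> t2
  t2 = 0\{c} ⊢ ∅
Partition-refinement fixed point:
  B0 = {s0}
  B1 = {s1, t0}
  B2 = {s2, t1}
  B3 = {s3, t2}
s0 ∈ B0, t0 ∈ B1 → different blocks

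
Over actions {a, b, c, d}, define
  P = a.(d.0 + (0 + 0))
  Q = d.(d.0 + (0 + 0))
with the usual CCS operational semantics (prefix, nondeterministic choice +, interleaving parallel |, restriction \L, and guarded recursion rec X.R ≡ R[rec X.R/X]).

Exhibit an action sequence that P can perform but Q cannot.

LTS(P): 3 reachable states
  u0 = a.(d.0 + (0 + 0)) ⊢ —a→ u1
  u1 = d.0 + (0 + 0) ⊢ —d→ u2
  u2 = 0 ⊢ ·
LTS(Q): 3 reachable states
  v0 = d.(d.0 + (0 + 0)) ⊢ —d→ v1
  v1 = d.0 + (0 + 0) ⊢ —d→ v2
  v2 = 0 ⊢ ·
Executing a from P (initial set {u0}):
  step 1 (a): {u1}
  P completes σ.
Executing a from Q (initial set {v0}):
  step 1 (a): ∅ (Q stuck)

a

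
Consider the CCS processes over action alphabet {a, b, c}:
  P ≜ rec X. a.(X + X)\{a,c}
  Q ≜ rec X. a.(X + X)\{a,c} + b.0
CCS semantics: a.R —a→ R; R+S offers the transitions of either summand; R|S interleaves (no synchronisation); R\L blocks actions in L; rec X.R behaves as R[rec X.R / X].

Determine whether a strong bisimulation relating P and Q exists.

LTS(P): 2 reachable states
  p0 = rec X. a.(X + X)\{a,c} | =a=> p1
  p1 = ((rec X. a.(X + X)\{a,c}) + (rec X. a.(X + X)\{a,c}))\{a,c} | stopped
LTS(Q): 4 reachable states
  q0 = rec X. a.(X + X)\{a,c} + b.0 | =a=> q1, =b=> q2
  q1 = ((rec X. a.(X + X)\{a,c} + b.0) + (rec X. a.(X + X)\{a,c} + b.0))\{a,c} | =b=> q3
  q2 = 0 | stopped
  q3 = 0\{a,c} | stopped
Partition-refinement fixed point:
  B0 = {p0}
  B1 = {p1, q2, q3}
  B2 = {q0}
  B3 = {q1}
p0 ∈ B0, q0 ∈ B2 → different blocks

not bisimilar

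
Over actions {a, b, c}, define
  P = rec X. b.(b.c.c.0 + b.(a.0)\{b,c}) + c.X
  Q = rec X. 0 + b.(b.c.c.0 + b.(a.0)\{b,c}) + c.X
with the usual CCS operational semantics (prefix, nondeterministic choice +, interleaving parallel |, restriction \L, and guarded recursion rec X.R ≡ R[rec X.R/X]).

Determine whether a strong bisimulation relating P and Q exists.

bisimilar

Reachable graph of P (7 states):
  s0 = rec X. b.(b.c.c.0 + b.(a.0)\{b,c}) + c.X has moves -b-> s1, -c-> s0
  s1 = b.c.c.0 + b.(a.0)\{b,c} has moves -b-> s2, -b-> s3
  s2 = (a.0)\{b,c} has moves -a-> s4
  s3 = c.c.0 has moves -c-> s5
  s4 = 0\{b,c} has moves stopped
  s5 = c.0 has moves -c-> s6
  s6 = 0 has moves stopped
Reachable graph of Q (7 states):
  t0 = rec X. 0 + b.(b.c.c.0 + b.(a.0)\{b,c}) + c.X has moves -b-> t1, -c-> t0
  t1 = b.c.c.0 + b.(a.0)\{b,c} has moves -b-> t2, -b-> t3
  t2 = (a.0)\{b,c} has moves -a-> t4
  t3 = c.c.0 has moves -c-> t5
  t4 = 0\{b,c} has moves stopped
  t5 = c.0 has moves -c-> t6
  t6 = 0 has moves stopped
Bisimilarity quotient blocks:
  B0 = {s0, t0}
  B1 = {s1, t1}
  B2 = {s2, t2}
  B3 = {s4, s6, t4, t6}
  B4 = {s3, t3}
  B5 = {s5, t5}
s0 ∈ B0, t0 ∈ B0 → same block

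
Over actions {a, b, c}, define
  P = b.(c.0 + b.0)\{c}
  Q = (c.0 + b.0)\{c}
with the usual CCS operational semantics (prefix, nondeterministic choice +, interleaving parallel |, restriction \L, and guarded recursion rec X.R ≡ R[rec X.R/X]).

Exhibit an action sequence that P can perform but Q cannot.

P's transition system — 3 states:
  m0 = b.(c.0 + b.0)\{c} ⊢ -b-> m1
  m1 = (c.0 + b.0)\{c} ⊢ -b-> m2
  m2 = 0\{c} ⊢ deadlocked
Q's transition system — 2 states:
  n0 = (c.0 + b.0)\{c} ⊢ -b-> n1
  n1 = 0\{c} ⊢ deadlocked
Run σ = ⟨bb⟩ on P: start {m0}
  after b @ step 1: {m1}
  after b @ step 2: {m2}
  P completes σ.
Run σ = ⟨bb⟩ on Q: start {n0}
  after b @ step 1: {n1}
  after b @ step 2: ∅ (Q stuck)

bb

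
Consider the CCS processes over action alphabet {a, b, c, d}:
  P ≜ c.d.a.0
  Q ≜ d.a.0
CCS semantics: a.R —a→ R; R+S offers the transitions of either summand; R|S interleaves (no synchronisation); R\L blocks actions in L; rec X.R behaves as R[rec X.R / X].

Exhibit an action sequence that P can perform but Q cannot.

P's transition system — 4 states:
  p0 = c.d.a.0 :: -c-> p1
  p1 = d.a.0 :: -d-> p2
  p2 = a.0 :: -a-> p3
  p3 = 0 :: (no moves)
Q's transition system — 3 states:
  q0 = d.a.0 :: -d-> q1
  q1 = a.0 :: -a-> q2
  q2 = 0 :: (no moves)
Trace ⟨c⟩ through P, begin at {p0}:
  step 1 (c): {p1}
  — P admits the full trace.
Trace ⟨c⟩ through Q, begin at {q0}:
  step 1 (c): ∅ (Q stuck)

c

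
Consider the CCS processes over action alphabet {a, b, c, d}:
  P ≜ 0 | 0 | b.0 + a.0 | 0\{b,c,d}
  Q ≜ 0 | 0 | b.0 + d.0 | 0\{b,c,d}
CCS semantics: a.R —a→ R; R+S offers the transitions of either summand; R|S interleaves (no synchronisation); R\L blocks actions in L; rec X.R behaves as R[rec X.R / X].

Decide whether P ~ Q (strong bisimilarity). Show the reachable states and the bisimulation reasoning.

P ≁ Q

P's transition system — 3 states:
  m0 = 0 | 0 | b.0 + a.0 | 0\{b,c,d} has moves —a→ m1, —b→ m2
  m1 = 0 | 0\{b,c,d} has moves (no moves)
  m2 = 0 | 0 | 0 has moves (no moves)
Q's transition system — 3 states:
  n0 = 0 | 0 | b.0 + d.0 | 0\{b,c,d} has moves —b→ n1, —d→ n2
  n1 = 0 | 0 | 0 has moves (no moves)
  n2 = 0 | 0\{b,c,d} has moves (no moves)
Bisimilarity quotient blocks:
  B0 = {m0}
  B1 = {m1, m2, n1, n2}
  B2 = {n0}
m0 ∈ B0, n0 ∈ B2 → different blocks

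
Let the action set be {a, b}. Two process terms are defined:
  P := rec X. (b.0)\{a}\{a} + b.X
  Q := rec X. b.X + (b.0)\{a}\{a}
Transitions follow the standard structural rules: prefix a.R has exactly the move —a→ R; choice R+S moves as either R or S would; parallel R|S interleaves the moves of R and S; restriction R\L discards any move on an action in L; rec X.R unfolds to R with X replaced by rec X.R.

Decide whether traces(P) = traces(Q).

P's transition system — 2 states:
  p0 = rec X. (b.0)\{a}\{a} + b.X → ··b··> p0, ··b··> p1
  p1 = 0\{a}\{a} → stopped
Q's transition system — 2 states:
  q0 = rec X. b.X + (b.0)\{a}\{a} → ··b··> q0, ··b··> q1
  q1 = 0\{a}\{a} → stopped
Partition-refinement fixed point:
  B0 = {p0, q0}
  B1 = {p1, q1}
p0 ∈ B0, q0 ∈ B0 → same block
Bisimilar ⇒ trace-equivalent.

trace-equivalent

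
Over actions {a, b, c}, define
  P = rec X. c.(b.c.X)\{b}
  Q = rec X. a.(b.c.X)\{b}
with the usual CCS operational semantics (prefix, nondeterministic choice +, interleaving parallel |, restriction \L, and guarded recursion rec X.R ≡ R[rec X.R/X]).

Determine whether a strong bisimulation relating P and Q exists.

not bisimilar

LTS(P): 2 reachable states
  u0 = rec X. c.(b.c.X)\{b} has moves --c--▸ u1
  u1 = (b.c.(rec X. c.(b.c.X)\{b}))\{b} has moves deadlocked
LTS(Q): 2 reachable states
  v0 = rec X. a.(b.c.X)\{b} has moves --a--▸ v1
  v1 = (b.c.(rec X. a.(b.c.X)\{b}))\{b} has moves deadlocked
Partition-refinement fixed point:
  B0 = {u0}
  B1 = {u1, v1}
  B2 = {v0}
u0 ∈ B0, v0 ∈ B2 → different blocks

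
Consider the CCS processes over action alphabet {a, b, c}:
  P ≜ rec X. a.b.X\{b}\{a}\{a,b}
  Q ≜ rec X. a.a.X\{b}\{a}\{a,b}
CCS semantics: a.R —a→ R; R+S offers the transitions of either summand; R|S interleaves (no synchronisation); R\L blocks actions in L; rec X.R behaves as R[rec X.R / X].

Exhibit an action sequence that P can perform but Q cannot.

ab

P's transition system — 3 states:
  s0 = rec X. a.b.X\{b}\{a}\{a,b} :: —a→ s1
  s1 = b.(rec X. a.b.X\{b}\{a}\{a,b})\{b}\{a}\{a,b} :: —b→ s2
  s2 = (rec X. a.b.X\{b}\{a}\{a,b})\{b}\{a}\{a,b} :: deadlocked
Q's transition system — 3 states:
  t0 = rec X. a.a.X\{b}\{a}\{a,b} :: —a→ t1
  t1 = a.(rec X. a.a.X\{b}\{a}\{a,b})\{b}\{a}\{a,b} :: —a→ t2
  t2 = (rec X. a.a.X\{b}\{a}\{a,b})\{b}\{a}\{a,b} :: deadlocked
Run σ = ⟨ab⟩ on P: start {s0}
  after a @ step 1: {s1}
  after b @ step 2: {s2}
  — P admits the full trace.
Run σ = ⟨ab⟩ on Q: start {t0}
  after a @ step 1: {t1}
  after b @ step 2: no successor for Q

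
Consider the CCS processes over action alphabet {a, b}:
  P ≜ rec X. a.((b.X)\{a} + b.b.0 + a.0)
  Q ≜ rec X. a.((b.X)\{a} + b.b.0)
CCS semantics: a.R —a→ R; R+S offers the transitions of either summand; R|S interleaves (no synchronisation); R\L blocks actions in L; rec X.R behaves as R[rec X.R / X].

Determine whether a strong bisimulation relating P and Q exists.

NO

LTS(P): 5 reachable states
  s0 = rec X. a.((b.X)\{a} + b.b.0 + a.0) | -a-> s1
  s1 = (b.(rec X. a.((b.X)\{a} + b.b.0 + a.0)))\{a} + b.b.0 + a.0 | -a-> s2, -b-> s3, -b-> s4
  s2 = 0 | ·
  s3 = (rec X. a.((b.X)\{a} + b.b.0 + a.0))\{a} | ·
  s4 = b.0 | -b-> s2
LTS(Q): 5 reachable states
  t0 = rec X. a.((b.X)\{a} + b.b.0) | -a-> t1
  t1 = (b.(rec X. a.((b.X)\{a} + b.b.0)))\{a} + b.b.0 | -b-> t2, -b-> t3
  t2 = (rec X. a.((b.X)\{a} + b.b.0))\{a} | ·
  t3 = b.0 | -b-> t4
  t4 = 0 | ·
Coarsest stable partition (strong bisimilarity classes):
  B0 = {s0}
  B1 = {s1}
  B2 = {s2, s3, t2, t4}
  B3 = {s4, t3}
  B4 = {t0}
  B5 = {t1}
s0 ∈ B0, t0 ∈ B4 → different blocks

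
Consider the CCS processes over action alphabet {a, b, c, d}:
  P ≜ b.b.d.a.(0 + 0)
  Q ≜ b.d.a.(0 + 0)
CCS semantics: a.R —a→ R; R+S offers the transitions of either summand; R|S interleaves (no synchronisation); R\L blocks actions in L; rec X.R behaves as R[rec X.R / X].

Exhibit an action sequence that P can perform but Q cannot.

Reachable graph of P (5 states):
  s0 = b.b.d.a.(0 + 0) :: =b=> s1
  s1 = b.d.a.(0 + 0) :: =b=> s2
  s2 = d.a.(0 + 0) :: =d=> s3
  s3 = a.(0 + 0) :: =a=> s4
  s4 = 0 + 0 :: ·
Reachable graph of Q (4 states):
  t0 = b.d.a.(0 + 0) :: =b=> t1
  t1 = d.a.(0 + 0) :: =d=> t2
  t2 = a.(0 + 0) :: =a=> t3
  t3 = 0 + 0 :: ·
Trace ⟨bb⟩ through P, begin at {s0}:
  [1] b ⇒ {s1}
  [2] b ⇒ {s2}
  P completes σ.
Trace ⟨bb⟩ through Q, begin at {t0}:
  [1] b ⇒ {t1}
  [2] b ⇒ ∅  — Q cannot continue

bb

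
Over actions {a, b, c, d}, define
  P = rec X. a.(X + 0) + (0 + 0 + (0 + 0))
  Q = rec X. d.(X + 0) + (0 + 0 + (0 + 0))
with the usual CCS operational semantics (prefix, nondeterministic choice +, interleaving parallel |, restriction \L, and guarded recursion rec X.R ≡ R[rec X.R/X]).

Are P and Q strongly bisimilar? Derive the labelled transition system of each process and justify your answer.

not bisimilar

LTS(P): 2 reachable states
  p0 = rec X. a.(X + 0) + (0 + 0 + (0 + 0)) :: —a→ p1
  p1 = (rec X. a.(X + 0) + (0 + 0 + (0 + 0))) + 0 :: —a→ p1
LTS(Q): 2 reachable states
  q0 = rec X. d.(X + 0) + (0 + 0 + (0 + 0)) :: —d→ q1
  q1 = (rec X. d.(X + 0) + (0 + 0 + (0 + 0))) + 0 :: —d→ q1
Bisimilarity quotient blocks:
  B0 = {p0, p1}
  B1 = {q0, q1}
p0 ∈ B0, q0 ∈ B1 → different blocks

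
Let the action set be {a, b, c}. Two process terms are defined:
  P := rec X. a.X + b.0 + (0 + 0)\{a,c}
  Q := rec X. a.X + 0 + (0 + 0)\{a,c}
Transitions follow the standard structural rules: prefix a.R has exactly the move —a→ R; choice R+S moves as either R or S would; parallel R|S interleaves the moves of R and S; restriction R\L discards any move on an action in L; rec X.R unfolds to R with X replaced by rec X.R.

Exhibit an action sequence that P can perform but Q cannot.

b

P's transition system — 2 states:
  p0 = rec X. a.X + b.0 + (0 + 0)\{a,c} ⊢ -a-> p0, -b-> p1
  p1 = 0 ⊢ (no moves)
Q's transition system — 1 states:
  q0 = rec X. a.X + 0 + (0 + 0)\{a,c} ⊢ -a-> q0
Executing b from P (initial set {p0}):
  after b @ step 1: {p1}
  — P admits the full trace.
Executing b from Q (initial set {q0}):
  after b @ step 1: ∅  — Q cannot continue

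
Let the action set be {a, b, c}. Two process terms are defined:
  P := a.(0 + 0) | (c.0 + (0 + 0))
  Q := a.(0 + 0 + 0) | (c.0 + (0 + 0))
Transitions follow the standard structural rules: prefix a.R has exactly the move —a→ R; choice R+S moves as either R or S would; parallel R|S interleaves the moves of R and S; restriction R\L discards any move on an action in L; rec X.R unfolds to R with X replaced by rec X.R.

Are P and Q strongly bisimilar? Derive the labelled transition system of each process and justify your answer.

P ~ Q

Reachable graph of P (4 states):
  s0 = a.(0 + 0) | (c.0 + (0 + 0)) ⊢ --a--▸ s1, --c--▸ s2
  s1 = (0 + 0) | (c.0 + (0 + 0)) ⊢ --c--▸ s3
  s2 = a.(0 + 0) | 0 ⊢ --a--▸ s3
  s3 = (0 + 0) | 0 ⊢ (no moves)
Reachable graph of Q (4 states):
  t0 = a.(0 + 0 + 0) | (c.0 + (0 + 0)) ⊢ --a--▸ t1, --c--▸ t2
  t1 = (0 + 0 + 0) | (c.0 + (0 + 0)) ⊢ --c--▸ t3
  t2 = a.(0 + 0 + 0) | 0 ⊢ --a--▸ t3
  t3 = (0 + 0 + 0) | 0 ⊢ (no moves)
Partition-refinement fixed point:
  B0 = {s0, t0}
  B1 = {s2, t2}
  B2 = {s3, t3}
  B3 = {s1, t1}
s0 ∈ B0, t0 ∈ B0 → same block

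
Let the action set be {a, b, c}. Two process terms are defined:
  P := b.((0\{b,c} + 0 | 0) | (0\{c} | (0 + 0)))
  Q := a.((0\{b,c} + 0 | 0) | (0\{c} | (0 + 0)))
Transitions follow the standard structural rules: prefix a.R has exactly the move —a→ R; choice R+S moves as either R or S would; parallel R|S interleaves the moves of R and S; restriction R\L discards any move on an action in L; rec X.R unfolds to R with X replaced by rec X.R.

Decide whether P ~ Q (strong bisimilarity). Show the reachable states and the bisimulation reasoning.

NO

LTS(P): 2 reachable states
  p0 = b.((0\{b,c} + 0 | 0) | (0\{c} | (0 + 0))) → —b→ p1
  p1 = (0\{b,c} + 0 | 0) | (0\{c} | (0 + 0)) → ·
LTS(Q): 2 reachable states
  q0 = a.((0\{b,c} + 0 | 0) | (0\{c} | (0 + 0))) → —a→ q1
  q1 = (0\{b,c} + 0 | 0) | (0\{c} | (0 + 0)) → ·
Bisimilarity quotient blocks:
  B0 = {p0}
  B1 = {p1, q1}
  B2 = {q0}
p0 ∈ B0, q0 ∈ B2 → different blocks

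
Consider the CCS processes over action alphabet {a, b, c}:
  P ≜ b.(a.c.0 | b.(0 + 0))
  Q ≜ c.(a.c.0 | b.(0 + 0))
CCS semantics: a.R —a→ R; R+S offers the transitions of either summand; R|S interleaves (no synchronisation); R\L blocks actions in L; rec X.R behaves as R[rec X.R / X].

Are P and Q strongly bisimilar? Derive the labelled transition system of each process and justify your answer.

P ≁ Q

Reachable graph of P (7 states):
  p0 = b.(a.c.0 | b.(0 + 0)) → =b=> p1
  p1 = a.c.0 | b.(0 + 0) → =a=> p2, =b=> p3
  p2 = c.0 | b.(0 + 0) → =b=> p4, =c=> p5
  p3 = a.c.0 | (0 + 0) → =a=> p4
  p4 = c.0 | (0 + 0) → =c=> p6
  p5 = 0 | b.(0 + 0) → =b=> p6
  p6 = 0 | (0 + 0) → ∅
Reachable graph of Q (7 states):
  q0 = c.(a.c.0 | b.(0 + 0)) → =c=> q1
  q1 = a.c.0 | b.(0 + 0) → =a=> q2, =b=> q3
  q2 = c.0 | b.(0 + 0) → =b=> q4, =c=> q5
  q3 = a.c.0 | (0 + 0) → =a=> q4
  q4 = c.0 | (0 + 0) → =c=> q6
  q5 = 0 | b.(0 + 0) → =b=> q6
  q6 = 0 | (0 + 0) → ∅
Coarsest stable partition (strong bisimilarity classes):
  B0 = {p0}
  B1 = {p1, q1}
  B2 = {p2, q2}
  B3 = {p5, q5}
  B4 = {p6, q6}
  B5 = {p4, q4}
  B6 = {p3, q3}
  B7 = {q0}
p0 ∈ B0, q0 ∈ B7 → different blocks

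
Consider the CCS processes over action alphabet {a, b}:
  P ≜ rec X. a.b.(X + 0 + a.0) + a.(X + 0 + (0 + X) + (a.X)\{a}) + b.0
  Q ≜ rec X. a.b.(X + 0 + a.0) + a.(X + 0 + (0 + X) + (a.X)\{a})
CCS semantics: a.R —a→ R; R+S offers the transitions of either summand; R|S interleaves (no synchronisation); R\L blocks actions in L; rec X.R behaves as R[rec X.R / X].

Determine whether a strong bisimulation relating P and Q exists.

P ≁ Q

LTS(P): 5 reachable states
  u0 = rec X. a.b.(X + 0 + a.0) + a.(X + 0 + (0 + X) + (a.X)\{a}) + b.0 :: =a=> u1, =a=> u2, =b=> u3
  u1 = (rec X. a.b.(X + 0 + a.0) + a.(X + 0 + (0 + X) + (a.X)\{a}) + b.0) + 0 + (0 + (rec X. a.b.(X + 0 + a.0) + a.(X + 0 + (0 + X) + (a.X)\{a}) + b.0)) + (a.(rec X. a.b.(X + 0 + a.0) + a.(X + 0 + (0 + X) + (a.X)\{a}) + b.0))\{a} :: =a=> u1, =a=> u2, =b=> u3
  u2 = b.((rec X. a.b.(X + 0 + a.0) + a.(X + 0 + (0 + X) + (a.X)\{a}) + b.0) + 0 + a.0) :: =b=> u4
  u3 = 0 :: ·
  u4 = (rec X. a.b.(X + 0 + a.0) + a.(X + 0 + (0 + X) + (a.X)\{a}) + b.0) + 0 + a.0 :: =a=> u1, =a=> u2, =a=> u3, =b=> u3
LTS(Q): 5 reachable states
  v0 = rec X. a.b.(X + 0 + a.0) + a.(X + 0 + (0 + X) + (a.X)\{a}) :: =a=> v1, =a=> v2
  v1 = (rec X. a.b.(X + 0 + a.0) + a.(X + 0 + (0 + X) + (a.X)\{a})) + 0 + (0 + (rec X. a.b.(X + 0 + a.0) + a.(X + 0 + (0 + X) + (a.X)\{a}))) + (a.(rec X. a.b.(X + 0 + a.0) + a.(X + 0 + (0 + X) + (a.X)\{a})))\{a} :: =a=> v1, =a=> v2
  v2 = b.((rec X. a.b.(X + 0 + a.0) + a.(X + 0 + (0 + X) + (a.X)\{a})) + 0 + a.0) :: =b=> v3
  v3 = (rec X. a.b.(X + 0 + a.0) + a.(X + 0 + (0 + X) + (a.X)\{a})) + 0 + a.0 :: =a=> v1, =a=> v2, =a=> v4
  v4 = 0 :: ·
Coarsest stable partition (strong bisimilarity classes):
  B0 = {u0, u1}
  B1 = {u3, v4}
  B2 = {u2}
  B3 = {u4}
  B4 = {v0, v1}
  B5 = {v2}
  B6 = {v3}
u0 ∈ B0, v0 ∈ B4 → different blocks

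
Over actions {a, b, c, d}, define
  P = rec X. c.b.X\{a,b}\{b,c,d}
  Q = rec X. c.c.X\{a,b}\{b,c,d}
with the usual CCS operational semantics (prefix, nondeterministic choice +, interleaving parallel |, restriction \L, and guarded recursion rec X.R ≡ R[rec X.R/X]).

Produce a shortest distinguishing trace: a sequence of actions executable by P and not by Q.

cb

Reachable graph of P (3 states):
  s0 = rec X. c.b.X\{a,b}\{b,c,d} :: —c→ s1
  s1 = b.(rec X. c.b.X\{a,b}\{b,c,d})\{a,b}\{b,c,d} :: —b→ s2
  s2 = (rec X. c.b.X\{a,b}\{b,c,d})\{a,b}\{b,c,d} :: deadlocked
Reachable graph of Q (3 states):
  t0 = rec X. c.c.X\{a,b}\{b,c,d} :: —c→ t1
  t1 = c.(rec X. c.c.X\{a,b}\{b,c,d})\{a,b}\{b,c,d} :: —c→ t2
  t2 = (rec X. c.c.X\{a,b}\{b,c,d})\{a,b}\{b,c,d} :: deadlocked
Run σ = ⟨cb⟩ on P: start {s0}
  step 1 (c): {s1}
  step 2 (b): {s2}
  ✓ P
Run σ = ⟨cb⟩ on Q: start {t0}
  step 1 (c): {t1}
  step 2 (b): no successor for Q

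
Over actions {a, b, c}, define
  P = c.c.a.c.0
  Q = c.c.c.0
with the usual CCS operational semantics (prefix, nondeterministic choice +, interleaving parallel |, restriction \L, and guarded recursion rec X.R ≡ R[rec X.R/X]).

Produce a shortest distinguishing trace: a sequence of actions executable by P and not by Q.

cca

P's transition system — 5 states:
  u0 = c.c.a.c.0 ⊢ =c=> u1
  u1 = c.a.c.0 ⊢ =c=> u2
  u2 = a.c.0 ⊢ =a=> u3
  u3 = c.0 ⊢ =c=> u4
  u4 = 0 ⊢ (no moves)
Q's transition system — 4 states:
  v0 = c.c.c.0 ⊢ =c=> v1
  v1 = c.c.0 ⊢ =c=> v2
  v2 = c.0 ⊢ =c=> v3
  v3 = 0 ⊢ (no moves)
Run σ = ⟨cca⟩ on P: start {u0}
  after c @ step 1: {u1}
  after c @ step 2: {u2}
  after a @ step 3: {u3}
  — P admits the full trace.
Run σ = ⟨cca⟩ on Q: start {v0}
  after c @ step 1: {v1}
  after c @ step 2: {v2}
  after a @ step 3: ∅ (Q stuck)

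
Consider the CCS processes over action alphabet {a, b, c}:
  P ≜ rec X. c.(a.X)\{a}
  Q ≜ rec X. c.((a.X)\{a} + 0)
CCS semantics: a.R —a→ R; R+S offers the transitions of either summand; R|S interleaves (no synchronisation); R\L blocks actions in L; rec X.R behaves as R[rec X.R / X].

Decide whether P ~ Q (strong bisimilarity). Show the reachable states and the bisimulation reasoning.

P ~ Q

P's transition system — 2 states:
  s0 = rec X. c.(a.X)\{a} ⊢ -c-> s1
  s1 = (a.(rec X. c.(a.X)\{a}))\{a} ⊢ ∅
Q's transition system — 2 states:
  t0 = rec X. c.((a.X)\{a} + 0) ⊢ -c-> t1
  t1 = (a.(rec X. c.((a.X)\{a} + 0)))\{a} + 0 ⊢ ∅
Coarsest stable partition (strong bisimilarity classes):
  B0 = {s0, t0}
  B1 = {s1, t1}
s0 ∈ B0, t0 ∈ B0 → same block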